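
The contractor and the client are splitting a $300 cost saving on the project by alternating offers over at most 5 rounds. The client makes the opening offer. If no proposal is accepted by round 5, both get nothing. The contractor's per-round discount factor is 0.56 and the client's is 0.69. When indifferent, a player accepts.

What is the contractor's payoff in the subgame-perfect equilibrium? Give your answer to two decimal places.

72.20

Work backward from the last round.
Round 5 (the client proposes): rejection yields 0 for the contractor; the client offers 0 and keeps 300.
Round 4 (the contractor proposes): the client can get 300 next round, worth 0.69 × 300 = 207 now; the contractor offers that and keeps 93.
Round 3 (the client proposes): the contractor can get 93 next round, worth 0.56 × 93 = 52.08 now, so the client offers 52.08, keeping 247.92.
Round 2 (the contractor proposes): the client can get 247.92 next round, worth 0.69 × 247.92 = 171.0648 now, so the contractor offers 171.0648, keeping 128.9352.
Round 1 (the client proposes): the contractor can get 128.9352 next round, worth 0.56 × 128.9352 = 72.203712 now; the client offers that and keeps 227.796288.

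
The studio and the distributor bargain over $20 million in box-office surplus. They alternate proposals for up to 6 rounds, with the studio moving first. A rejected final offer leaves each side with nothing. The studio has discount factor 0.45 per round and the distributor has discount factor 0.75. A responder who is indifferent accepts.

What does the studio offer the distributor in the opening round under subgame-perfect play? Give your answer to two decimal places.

12.74

Round 6 (the distributor proposes): rejection yields 0 for the studio; the distributor offers 0 and keeps 20.
Round 5 (the studio proposes): the distributor can get 20 next round, worth 0.75 × 20 = 15 now; the studio offers that and keeps 5.
Round 4 (the distributor proposes): the studio can get 5 next round, worth 0.45 × 5 = 2.25 now; the distributor offers that and keeps 17.75.
Round 3 (the studio proposes): the distributor can get 17.75 next round, worth 0.75 × 17.75 = 13.3125 now, so the studio offers 13.3125, keeping 6.6875.
Round 2 (the distributor proposes): the studio can get 6.6875 next round, worth 0.45 × 6.6875 = 3.009375 now. The distributor offers 3.009375 and keeps 20 − 3.009375 = 16.990625.
Round 1 (the studio proposes): the distributor can get 16.990625 next round, worth 0.75 × 16.990625 = 12.74296875 now; the studio offers that and keeps 7.25703125.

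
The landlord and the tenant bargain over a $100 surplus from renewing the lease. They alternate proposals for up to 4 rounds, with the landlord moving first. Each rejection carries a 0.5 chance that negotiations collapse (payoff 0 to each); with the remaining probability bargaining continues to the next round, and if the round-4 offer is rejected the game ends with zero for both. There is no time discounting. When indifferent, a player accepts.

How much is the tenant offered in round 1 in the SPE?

37.5

Round 4 (the tenant proposes): rejection yields 0 for the landlord; the tenant offers 0 and keeps 100.
Round 3 (the landlord proposes): rejecting gives the tenant an expected 0.5 × 100 = 50; the landlord offers that and keeps 50.
Round 2 (the tenant proposes): rejecting gives the landlord an expected 0.5 × 50 = 25; the tenant offers that and keeps 75.
Round 1 (the landlord proposes): rejecting gives the tenant an expected 0.5 × 75 = 37.5, so the landlord offers 37.5, keeping 62.5.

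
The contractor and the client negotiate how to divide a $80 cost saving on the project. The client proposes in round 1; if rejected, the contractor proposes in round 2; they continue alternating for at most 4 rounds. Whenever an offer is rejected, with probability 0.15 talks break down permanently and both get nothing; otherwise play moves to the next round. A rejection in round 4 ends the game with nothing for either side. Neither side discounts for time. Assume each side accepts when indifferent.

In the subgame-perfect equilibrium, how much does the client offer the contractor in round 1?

59.33

Round 4 (the contractor proposes): rejection yields 0 for the client; the contractor offers 0 and keeps 80.
Round 3 (the client proposes): rejecting gives the contractor an expected 0.85 × 80 = 68; the client offers that and keeps 12.
Round 2 (the contractor proposes): rejecting gives the client an expected 0.85 × 12 = 10.2. The contractor offers 10.2 and keeps 80 − 10.2 = 69.8.
Round 1 (the client proposes): rejecting gives the contractor an expected 0.85 × 69.8 = 59.33. The client offers 59.33 and keeps 80 − 59.33 = 20.67.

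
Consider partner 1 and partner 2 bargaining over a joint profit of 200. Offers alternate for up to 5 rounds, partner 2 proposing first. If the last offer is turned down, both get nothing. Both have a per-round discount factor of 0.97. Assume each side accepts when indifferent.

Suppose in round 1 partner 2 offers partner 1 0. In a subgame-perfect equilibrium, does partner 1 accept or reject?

Work out partner 1's continuation value if the offer is rejected.
Round 5 (partner 2 proposes): partner 1 will accept anything ≥ 0, so partner 2 offers 0 and keeps 200.
Round 4 (partner 1 proposes): partner 2 can get 200 next round, worth 0.97 × 200 = 194 now, so partner 1 offers 194, keeping 6.
Round 3 (partner 2 proposes): partner 1 can get 6 next round, worth 0.97 × 6 = 5.82 now. Partner 2 offers 5.82 and keeps 200 − 5.82 = 194.18.
Round 2 (partner 1 proposes): partner 2 can get 194.18 next round, worth 0.97 × 194.18 = 188.3546 now. Partner 1 offers 188.3546 and keeps 200 − 188.3546 = 11.6454.
So by rejecting in round 1, partner 1 gets 11.6454 next round, worth 0.97 × 11.6454 = 11.296038 now.
Offer 0 < 11.296038, so partner 1 rejects.

Reject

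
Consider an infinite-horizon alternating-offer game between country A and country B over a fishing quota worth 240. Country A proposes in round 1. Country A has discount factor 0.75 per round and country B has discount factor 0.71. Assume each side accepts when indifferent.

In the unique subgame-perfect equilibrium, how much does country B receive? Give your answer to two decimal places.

In a stationary SPE each proposer offers the other exactly their discounted continuation value.
If country A keeps x when proposing and country B keeps y when proposing, then x = 240 − 0.71y and y = 240 − 0.75x.
Solving: x = 240(1 − 0.71) / (1 − 0.75·0.71) = 69.6 / 0.4675 ≈ 148.8770.
Country B gets 240 − 148.8770 ≈ 91.1230.

91.12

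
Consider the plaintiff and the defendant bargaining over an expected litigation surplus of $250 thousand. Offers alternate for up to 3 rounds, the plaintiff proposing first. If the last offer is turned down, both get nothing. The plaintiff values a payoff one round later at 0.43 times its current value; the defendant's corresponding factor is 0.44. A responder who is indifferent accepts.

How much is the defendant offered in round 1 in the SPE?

62.7

Work backward from the last round.
Round 3 (the plaintiff proposes): rejection yields 0 for the defendant; the plaintiff offers 0 and keeps 250.
Round 2 (the defendant proposes): the plaintiff can get 250 next round, worth 0.43 × 250 = 107.5 now; the defendant offers that and keeps 142.5.
Round 1 (the plaintiff proposes): the defendant can get 142.5 next round, worth 0.44 × 142.5 = 62.7 now; the plaintiff offers that and keeps 187.3.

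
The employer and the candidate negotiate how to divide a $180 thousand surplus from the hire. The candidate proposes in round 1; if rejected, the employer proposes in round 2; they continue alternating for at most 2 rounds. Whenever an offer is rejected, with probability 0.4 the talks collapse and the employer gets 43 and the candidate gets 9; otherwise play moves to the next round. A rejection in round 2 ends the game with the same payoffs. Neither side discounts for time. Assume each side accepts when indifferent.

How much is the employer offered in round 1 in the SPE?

119.8

Round 2 (the employer proposes): the candidate gets 9 if talks fail, so the employer offers 9 and keeps 171.
Round 1 (the candidate proposes): rejecting gives the employer an expected 0.6 × 171 + 0.4 × 43 = 119.8. The candidate offers 119.8 and keeps 180 − 119.8 = 60.2.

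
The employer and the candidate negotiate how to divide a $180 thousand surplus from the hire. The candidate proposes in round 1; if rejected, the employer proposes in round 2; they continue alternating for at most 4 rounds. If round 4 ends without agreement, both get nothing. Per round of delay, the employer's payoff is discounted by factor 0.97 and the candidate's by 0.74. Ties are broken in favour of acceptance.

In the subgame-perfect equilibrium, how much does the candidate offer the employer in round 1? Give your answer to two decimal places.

170.72

Round 4 (the employer proposes): rejection yields 0 for the candidate; the employer offers 0 and keeps 180.
Round 3 (the candidate proposes): the employer can get 180 next round, worth 0.97 × 180 = 174.6 now; the candidate offers that and keeps 5.4.
Round 2 (the employer proposes): the candidate can get 5.4 next round, worth 0.74 × 5.4 = 3.996 now; the employer offers that and keeps 176.004.
Round 1 (the candidate proposes): the employer can get 176.004 next round, worth 0.97 × 176.004 = 170.72388 now; the candidate offers that and keeps 9.27612.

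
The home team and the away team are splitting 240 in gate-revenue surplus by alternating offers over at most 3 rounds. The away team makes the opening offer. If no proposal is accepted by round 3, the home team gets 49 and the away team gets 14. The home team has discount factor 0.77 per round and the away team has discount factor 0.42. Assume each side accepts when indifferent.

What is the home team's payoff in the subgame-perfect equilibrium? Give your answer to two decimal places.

Round 3 (the away team proposes): the home team gets 49 if talks fail, so the away team offers 49 and keeps 191.
Round 2 (the home team proposes): the away team can get 191 next round, worth 0.42 × 191 = 80.22 now; the home team offers that and keeps 159.78.
Round 1 (the away team proposes): the home team can get 159.78 next round, worth 0.77 × 159.78 = 123.0306 now. The away team offers 123.0306 and keeps 240 − 123.0306 = 116.9694.

123.03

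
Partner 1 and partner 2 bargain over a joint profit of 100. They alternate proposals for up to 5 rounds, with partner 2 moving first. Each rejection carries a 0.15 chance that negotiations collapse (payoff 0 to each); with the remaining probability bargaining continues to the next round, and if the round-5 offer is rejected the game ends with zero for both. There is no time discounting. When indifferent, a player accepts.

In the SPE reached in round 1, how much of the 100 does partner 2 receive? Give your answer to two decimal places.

Round 5 (partner 2 proposes): partner 1 will accept anything ≥ 0, so partner 2 offers 0 and keeps 100.
Round 4 (partner 1 proposes): rejecting gives partner 2 an expected 0.85 × 100 = 85; partner 1 offers that and keeps 15.
Round 3 (partner 2 proposes): rejecting gives partner 1 an expected 0.85 × 15 = 12.75; partner 2 offers that and keeps 87.25.
Round 2 (partner 1 proposes): rejecting gives partner 2 an expected 0.85 × 87.25 = 74.1625; partner 1 offers that and keeps 25.8375.
Round 1 (partner 2 proposes): rejecting gives partner 1 an expected 0.85 × 25.8375 = 21.961875, so partner 2 offers 21.961875, keeping 78.038125.

78.04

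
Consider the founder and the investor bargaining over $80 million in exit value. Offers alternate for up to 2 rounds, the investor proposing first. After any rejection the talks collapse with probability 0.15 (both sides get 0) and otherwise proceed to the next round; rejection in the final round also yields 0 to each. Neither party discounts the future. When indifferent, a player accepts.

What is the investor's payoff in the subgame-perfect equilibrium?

12

Round 2 (the founder proposes): the investor will accept anything ≥ 0, so the founder offers 0 and keeps 80.
Round 1 (the investor proposes): rejecting gives the founder an expected 0.85 × 80 = 68; the investor offers that and keeps 12.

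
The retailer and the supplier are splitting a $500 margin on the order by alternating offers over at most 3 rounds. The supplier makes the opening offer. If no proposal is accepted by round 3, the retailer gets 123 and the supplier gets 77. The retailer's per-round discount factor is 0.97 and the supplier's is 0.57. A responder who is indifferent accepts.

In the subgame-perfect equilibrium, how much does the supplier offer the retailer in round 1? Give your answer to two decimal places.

276.56

Round 3 (the supplier proposes): the retailer gets 123 if talks fail, so the supplier offers 123 and keeps 377.
Round 2 (the retailer proposes): the supplier can get 377 next round, worth 0.57 × 377 = 214.89 now; the retailer offers that and keeps 285.11.
Round 1 (the supplier proposes): the retailer can get 285.11 next round, worth 0.97 × 285.11 = 276.5567 now, so the supplier offers 276.5567, keeping 223.4433.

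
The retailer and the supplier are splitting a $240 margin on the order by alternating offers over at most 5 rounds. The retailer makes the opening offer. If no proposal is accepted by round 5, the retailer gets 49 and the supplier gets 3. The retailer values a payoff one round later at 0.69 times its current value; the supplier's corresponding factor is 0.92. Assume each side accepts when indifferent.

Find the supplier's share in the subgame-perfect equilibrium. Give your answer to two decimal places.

Round 5 (the retailer proposes): the supplier gets 3 if talks fail, so the retailer offers 3 and keeps 237.
Round 4 (the supplier proposes): the retailer can get 237 next round, worth 0.69 × 237 = 163.53 now, so the supplier offers 163.53, keeping 76.47.
Round 3 (the retailer proposes): the supplier can get 76.47 next round, worth 0.92 × 76.47 = 70.3524 now; the retailer offers that and keeps 169.6476.
Round 2 (the supplier proposes): the retailer can get 169.6476 next round, worth 0.69 × 169.6476 = 117.056844 now, so the supplier offers 117.056844, keeping 122.943156.
Round 1 (the retailer proposes): the supplier can get 122.943156 next round, worth 0.92 × 122.943156 = 113.10770352 now, so the retailer offers 113.10770352, keeping 126.89229648.

113.11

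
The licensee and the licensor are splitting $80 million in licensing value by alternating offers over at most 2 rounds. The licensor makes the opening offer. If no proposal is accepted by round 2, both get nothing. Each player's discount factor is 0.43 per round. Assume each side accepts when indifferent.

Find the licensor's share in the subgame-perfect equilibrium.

Round 2 (the licensee proposes): the licensor will accept anything ≥ 0, so the licensee offers 0 and keeps 80.
Round 1 (the licensor proposes): the licensee can get 80 next round, worth 0.43 × 80 = 34.4 now; the licensor offers that and keeps 45.6.

45.6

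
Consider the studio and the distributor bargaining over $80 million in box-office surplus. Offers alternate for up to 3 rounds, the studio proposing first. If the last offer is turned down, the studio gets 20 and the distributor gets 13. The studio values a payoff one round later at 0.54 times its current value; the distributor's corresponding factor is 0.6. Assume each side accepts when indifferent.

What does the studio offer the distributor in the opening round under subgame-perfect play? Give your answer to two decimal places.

26.29

Round 3 (the studio proposes): the distributor gets 13 if talks fail, so the studio offers 13 and keeps 67.
Round 2 (the distributor proposes): the studio can get 67 next round, worth 0.54 × 67 = 36.18 now, so the distributor offers 36.18, keeping 43.82.
Round 1 (the studio proposes): the distributor can get 43.82 next round, worth 0.6 × 43.82 = 26.292 now; the studio offers that and keeps 53.708.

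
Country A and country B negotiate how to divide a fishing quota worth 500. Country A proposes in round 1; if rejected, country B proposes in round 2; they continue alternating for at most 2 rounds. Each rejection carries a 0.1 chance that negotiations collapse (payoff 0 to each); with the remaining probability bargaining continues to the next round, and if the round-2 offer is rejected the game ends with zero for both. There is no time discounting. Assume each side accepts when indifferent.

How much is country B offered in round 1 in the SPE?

By backward induction:
Round 2 (country B proposes): rejection yields 0 for country A; country B offers 0 and keeps 500.
Round 1 (country A proposes): rejecting gives country B an expected 0.9 × 500 = 450. Country A offers 450 and keeps 500 − 450 = 50.

450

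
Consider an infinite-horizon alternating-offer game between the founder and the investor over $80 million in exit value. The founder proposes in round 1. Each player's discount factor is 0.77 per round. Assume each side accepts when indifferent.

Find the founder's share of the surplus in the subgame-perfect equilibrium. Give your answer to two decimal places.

Let x be the founder's share when the founder proposes and y be the investor's share when the investor proposes.
The investor accepts iff offered ≥ 0.77·y, so x = 80 − 0.77y. Symmetrically y = 80 − 0.77x.
Substituting: x = 80 − 0.77(80 − 0.77x), giving x(1 − 0.77·0.77) = 80(1 − 0.77).
So x = 80 × 0.23 / 0.4071 ≈ 45.1977, and the investor receives 80 − x ≈ 34.8023.

45.20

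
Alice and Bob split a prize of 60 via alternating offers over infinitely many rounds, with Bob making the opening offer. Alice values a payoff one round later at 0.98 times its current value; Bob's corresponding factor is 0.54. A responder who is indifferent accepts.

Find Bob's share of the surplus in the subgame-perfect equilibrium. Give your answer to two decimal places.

In a stationary SPE each proposer offers the other exactly their discounted continuation value.
If Bob keeps x when proposing and Alice keeps y when proposing, then x = 60 − 0.98y and y = 60 − 0.54x.
Solving: x = 60(1 − 0.98) / (1 − 0.54·0.98) = 1.2 / 0.4708 ≈ 2.5489.
Alice gets 60 − 2.5489 ≈ 57.4511.

2.55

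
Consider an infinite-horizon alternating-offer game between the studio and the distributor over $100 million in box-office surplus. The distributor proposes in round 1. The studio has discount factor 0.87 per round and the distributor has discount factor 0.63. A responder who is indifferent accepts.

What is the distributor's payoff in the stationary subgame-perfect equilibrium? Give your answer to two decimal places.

In a stationary SPE each proposer offers the other exactly their discounted continuation value.
If the distributor keeps x when proposing and the studio keeps y when proposing, then x = 100 − 0.87y and y = 100 − 0.63x.
Solving: x = 100(1 − 0.87) / (1 − 0.63·0.87) = 13 / 0.4519 ≈ 28.7674.
The studio gets 100 − 28.7674 ≈ 71.2326.

28.77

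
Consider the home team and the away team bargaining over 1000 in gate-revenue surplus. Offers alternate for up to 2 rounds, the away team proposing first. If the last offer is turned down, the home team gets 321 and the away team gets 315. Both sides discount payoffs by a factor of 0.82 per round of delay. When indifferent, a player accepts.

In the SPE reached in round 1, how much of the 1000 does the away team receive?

438.3

Round 2 (the home team proposes): the away team gets 315 if talks fail, so the home team offers 315 and keeps 685.
Round 1 (the away team proposes): the home team can get 685 next round, worth 0.82 × 685 = 561.7 now. The away team offers 561.7 and keeps 1000 − 561.7 = 438.3.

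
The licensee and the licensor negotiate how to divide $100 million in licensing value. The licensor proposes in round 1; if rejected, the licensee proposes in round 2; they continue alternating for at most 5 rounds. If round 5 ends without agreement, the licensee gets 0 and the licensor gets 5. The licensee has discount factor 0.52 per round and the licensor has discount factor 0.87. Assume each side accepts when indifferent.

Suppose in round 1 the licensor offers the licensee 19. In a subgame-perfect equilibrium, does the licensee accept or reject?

Work out the licensee's continuation value if the offer is rejected.
Round 5 (the licensor proposes): rejection yields 0 for the licensee; the licensor offers 0 and keeps 100.
Round 4 (the licensee proposes): the licensor can get 100 next round, worth 0.87 × 100 = 87 now. The licensee offers 87 and keeps 100 − 87 = 13.
Round 3 (the licensor proposes): the licensee can get 13 next round, worth 0.52 × 13 = 6.76 now; the licensor offers that and keeps 93.24.
Round 2 (the licensee proposes): the licensor can get 93.24 next round, worth 0.87 × 93.24 = 81.1188 now. The licensee offers 81.1188 and keeps 100 − 81.1188 = 18.8812.
So by rejecting in round 1, the licensee gets 18.8812 next round, worth 0.52 × 18.8812 = 9.818224 now.
Offer 19 ≥ 9.818224, so the licensee accepts.

Accept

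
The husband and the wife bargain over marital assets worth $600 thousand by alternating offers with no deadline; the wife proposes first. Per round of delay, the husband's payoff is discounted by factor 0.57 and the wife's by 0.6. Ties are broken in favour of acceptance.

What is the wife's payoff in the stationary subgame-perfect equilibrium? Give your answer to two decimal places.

Let x be the wife's share when the wife proposes and y be the husband's share when the husband proposes.
The husband accepts iff offered ≥ 0.57·y, so x = 600 − 0.57y. Symmetrically y = 600 − 0.6x.
Substituting: x = 600 − 0.57(600 − 0.6x), giving x(1 − 0.6·0.57) = 600(1 − 0.57).
So x = 600 × 0.43 / 0.658 ≈ 392.0973, and the husband receives 600 − x ≈ 207.9027.

392.10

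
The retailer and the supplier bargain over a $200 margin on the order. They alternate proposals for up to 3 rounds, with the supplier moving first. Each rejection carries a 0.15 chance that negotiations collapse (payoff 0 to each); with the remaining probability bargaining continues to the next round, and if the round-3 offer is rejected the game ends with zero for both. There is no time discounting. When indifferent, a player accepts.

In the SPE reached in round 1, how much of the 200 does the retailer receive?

Round 3 (the supplier proposes): the retailer will accept anything ≥ 0, so the supplier offers 0 and keeps 200.
Round 2 (the retailer proposes): rejecting gives the supplier an expected 0.85 × 200 = 170. The retailer offers 170 and keeps 200 − 170 = 30.
Round 1 (the supplier proposes): rejecting gives the retailer an expected 0.85 × 30 = 25.5. The supplier offers 25.5 and keeps 200 − 25.5 = 174.5.

25.5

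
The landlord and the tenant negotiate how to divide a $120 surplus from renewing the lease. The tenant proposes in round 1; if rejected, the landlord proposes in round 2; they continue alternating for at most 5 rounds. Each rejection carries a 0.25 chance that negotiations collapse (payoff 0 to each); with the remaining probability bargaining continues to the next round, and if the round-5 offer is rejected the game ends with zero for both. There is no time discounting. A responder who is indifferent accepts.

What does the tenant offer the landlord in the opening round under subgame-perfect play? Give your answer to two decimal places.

Round 5 (the tenant proposes): the landlord will accept anything ≥ 0, so the tenant offers 0 and keeps 120.
Round 4 (the landlord proposes): rejecting gives the tenant an expected 0.75 × 120 = 90, so the landlord offers 90, keeping 30.
Round 3 (the tenant proposes): rejecting gives the landlord an expected 0.75 × 30 = 22.5. The tenant offers 22.5 and keeps 120 − 22.5 = 97.5.
Round 2 (the landlord proposes): rejecting gives the tenant an expected 0.75 × 97.5 = 73.125. The landlord offers 73.125 and keeps 120 − 73.125 = 46.875.
Round 1 (the tenant proposes): rejecting gives the landlord an expected 0.75 × 46.875 = 35.15625, so the tenant offers 35.15625, keeping 84.84375.

35.16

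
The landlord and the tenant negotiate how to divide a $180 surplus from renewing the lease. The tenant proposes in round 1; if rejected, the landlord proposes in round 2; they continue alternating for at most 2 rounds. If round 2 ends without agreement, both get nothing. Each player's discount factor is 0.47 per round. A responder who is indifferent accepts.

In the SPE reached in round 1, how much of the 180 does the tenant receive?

Round 2 (the landlord proposes): the tenant will accept anything ≥ 0, so the landlord offers 0 and keeps 180.
Round 1 (the tenant proposes): the landlord can get 180 next round, worth 0.47 × 180 = 84.6 now, so the tenant offers 84.6, keeping 95.4.

95.4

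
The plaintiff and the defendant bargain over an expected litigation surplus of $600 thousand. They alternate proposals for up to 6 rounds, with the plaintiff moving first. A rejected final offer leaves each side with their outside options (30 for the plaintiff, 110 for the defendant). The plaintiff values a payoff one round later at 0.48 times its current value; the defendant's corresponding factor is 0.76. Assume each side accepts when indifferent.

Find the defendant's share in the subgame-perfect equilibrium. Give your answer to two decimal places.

Round 6 (the defendant proposes): the plaintiff gets 30 if talks fail, so the defendant offers 30 and keeps 570.
Round 5 (the plaintiff proposes): the defendant can get 570 next round, worth 0.76 × 570 = 433.2 now; the plaintiff offers that and keeps 166.8.
Round 4 (the defendant proposes): the plaintiff can get 166.8 next round, worth 0.48 × 166.8 = 80.064 now. The defendant offers 80.064 and keeps 600 − 80.064 = 519.936.
Round 3 (the plaintiff proposes): the defendant can get 519.936 next round, worth 0.76 × 519.936 = 395.15136 now, so the plaintiff offers 395.15136, keeping 204.84864.
Round 2 (the defendant proposes): the plaintiff can get 204.84864 next round, worth 0.48 × 204.84864 = 98.3273472 now. The defendant offers 98.3273472 and keeps 600 − 98.3273472 = 501.6726528.
Round 1 (the plaintiff proposes): the defendant can get 501.6726528 next round, worth 0.76 × 501.6726528 = 381.271216128 now; the plaintiff offers that and keeps 218.728783872.

381.27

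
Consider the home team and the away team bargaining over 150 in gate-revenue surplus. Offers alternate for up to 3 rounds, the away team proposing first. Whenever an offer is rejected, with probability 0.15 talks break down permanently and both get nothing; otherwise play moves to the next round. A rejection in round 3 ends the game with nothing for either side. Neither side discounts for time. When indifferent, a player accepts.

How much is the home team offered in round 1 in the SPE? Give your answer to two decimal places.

19.13

Round 3 (the away team proposes): rejection yields 0 for the home team; the away team offers 0 and keeps 150.
Round 2 (the home team proposes): rejecting gives the away team an expected 0.85 × 150 = 127.5. The home team offers 127.5 and keeps 150 − 127.5 = 22.5.
Round 1 (the away team proposes): rejecting gives the home team an expected 0.85 × 22.5 = 19.125. The away team offers 19.125 and keeps 150 − 19.125 = 130.875.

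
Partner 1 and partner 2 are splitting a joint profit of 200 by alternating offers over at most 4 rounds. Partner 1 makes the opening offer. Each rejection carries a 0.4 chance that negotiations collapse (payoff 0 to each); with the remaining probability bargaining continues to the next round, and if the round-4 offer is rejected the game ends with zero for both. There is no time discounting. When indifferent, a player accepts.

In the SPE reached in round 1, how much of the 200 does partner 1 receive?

108.8

By backward induction:
Round 4 (partner 2 proposes): partner 1 will accept anything ≥ 0, so partner 2 offers 0 and keeps 200.
Round 3 (partner 1 proposes): rejecting gives partner 2 an expected 0.6 × 200 = 120; partner 1 offers that and keeps 80.
Round 2 (partner 2 proposes): rejecting gives partner 1 an expected 0.6 × 80 = 48, so partner 2 offers 48, keeping 152.
Round 1 (partner 1 proposes): rejecting gives partner 2 an expected 0.6 × 152 = 91.2. Partner 1 offers 91.2 and keeps 200 − 91.2 = 108.8.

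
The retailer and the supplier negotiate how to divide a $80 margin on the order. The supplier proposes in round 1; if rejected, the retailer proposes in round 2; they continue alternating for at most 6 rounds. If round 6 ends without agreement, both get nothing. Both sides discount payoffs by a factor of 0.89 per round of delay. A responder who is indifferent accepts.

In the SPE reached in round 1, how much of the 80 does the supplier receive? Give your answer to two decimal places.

21.29

Round 6 (the retailer proposes): rejection yields 0 for the supplier; the retailer offers 0 and keeps 80.
Round 5 (the supplier proposes): the retailer can get 80 next round, worth 0.89 × 80 = 71.2 now; the supplier offers that and keeps 8.8.
Round 4 (the retailer proposes): the supplier can get 8.8 next round, worth 0.89 × 8.8 = 7.832 now; the retailer offers that and keeps 72.168.
Round 3 (the supplier proposes): the retailer can get 72.168 next round, worth 0.89 × 72.168 = 64.22952 now; the supplier offers that and keeps 15.77048.
Round 2 (the retailer proposes): the supplier can get 15.77048 next round, worth 0.89 × 15.77048 = 14.0357272 now, so the retailer offers 14.0357272, keeping 65.9642728.
Round 1 (the supplier proposes): the retailer can get 65.9642728 next round, worth 0.89 × 65.9642728 = 58.708202792 now; the supplier offers that and keeps 21.291797208.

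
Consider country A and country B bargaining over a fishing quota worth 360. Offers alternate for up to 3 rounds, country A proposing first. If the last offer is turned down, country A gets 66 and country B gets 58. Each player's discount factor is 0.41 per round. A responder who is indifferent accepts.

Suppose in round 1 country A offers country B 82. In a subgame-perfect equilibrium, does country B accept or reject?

Work out country B's continuation value if the offer is rejected.
Round 3 (country A proposes): country B gets 58 if talks fail, so country A offers 58 and keeps 302.
Round 2 (country B proposes): country A can get 302 next round, worth 0.41 × 302 = 123.82 now; country B offers that and keeps 236.18.
So by rejecting in round 1, country B gets 236.18 next round, worth 0.41 × 236.18 = 96.8338 now.
Offer 82 < 96.8338, so country B rejects.

Reject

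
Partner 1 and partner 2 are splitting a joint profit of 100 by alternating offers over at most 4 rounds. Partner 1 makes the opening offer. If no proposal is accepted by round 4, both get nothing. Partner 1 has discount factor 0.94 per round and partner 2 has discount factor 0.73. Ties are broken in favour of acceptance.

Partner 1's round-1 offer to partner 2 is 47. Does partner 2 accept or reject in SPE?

Reject

Round 4 (partner 2 proposes): partner 1 will accept anything ≥ 0, so partner 2 offers 0 and keeps 100.
Round 3 (partner 1 proposes): partner 2 can get 100 next round, worth 0.73 × 100 = 73 now; partner 1 offers that and keeps 27.
Round 2 (partner 2 proposes): partner 1 can get 27 next round, worth 0.94 × 27 = 25.38 now, so partner 2 offers 25.38, keeping 74.62.
So by rejecting in round 1, partner 2 gets 74.62 next round, worth 0.73 × 74.62 = 54.4726 now.
Offer 47 < 54.4726, so partner 2 rejects.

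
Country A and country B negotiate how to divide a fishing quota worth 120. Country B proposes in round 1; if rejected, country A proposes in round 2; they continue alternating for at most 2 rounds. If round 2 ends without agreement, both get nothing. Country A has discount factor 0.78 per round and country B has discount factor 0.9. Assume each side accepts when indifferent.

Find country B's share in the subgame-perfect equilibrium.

26.4

Round 2 (country A proposes): rejection yields 0 for country B; country A offers 0 and keeps 120.
Round 1 (country B proposes): country A can get 120 next round, worth 0.78 × 120 = 93.6 now; country B offers that and keeps 26.4.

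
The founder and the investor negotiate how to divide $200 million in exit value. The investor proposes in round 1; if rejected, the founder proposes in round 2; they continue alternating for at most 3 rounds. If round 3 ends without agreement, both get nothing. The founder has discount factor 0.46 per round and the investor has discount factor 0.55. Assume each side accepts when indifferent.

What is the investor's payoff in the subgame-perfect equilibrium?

Solve by backward induction from round 3.
Round 3 (the investor proposes): the founder will accept anything ≥ 0, so the investor offers 0 and keeps 200.
Round 2 (the founder proposes): the investor can get 200 next round, worth 0.55 × 200 = 110 now. The founder offers 110 and keeps 200 − 110 = 90.
Round 1 (the investor proposes): the founder can get 90 next round, worth 0.46 × 90 = 41.4 now; the investor offers that and keeps 158.6.

158.6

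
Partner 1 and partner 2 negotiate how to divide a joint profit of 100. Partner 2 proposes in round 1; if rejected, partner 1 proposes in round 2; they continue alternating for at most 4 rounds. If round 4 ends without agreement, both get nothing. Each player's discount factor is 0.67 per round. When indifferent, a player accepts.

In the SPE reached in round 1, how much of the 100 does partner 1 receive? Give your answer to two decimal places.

52.19

Round 4 (partner 1 proposes): rejection yields 0 for partner 2; partner 1 offers 0 and keeps 100.
Round 3 (partner 2 proposes): partner 1 can get 100 next round, worth 0.67 × 100 = 67 now, so partner 2 offers 67, keeping 33.
Round 2 (partner 1 proposes): partner 2 can get 33 next round, worth 0.67 × 33 = 22.11 now; partner 1 offers that and keeps 77.89.
Round 1 (partner 2 proposes): partner 1 can get 77.89 next round, worth 0.67 × 77.89 = 52.1863 now, so partner 2 offers 52.1863, keeping 47.8137.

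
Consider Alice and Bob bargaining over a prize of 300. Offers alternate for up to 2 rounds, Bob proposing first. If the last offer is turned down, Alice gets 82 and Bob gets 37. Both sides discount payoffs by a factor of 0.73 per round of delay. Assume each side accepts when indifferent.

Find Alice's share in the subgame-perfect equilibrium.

Solve by backward induction from round 2.
Round 2 (Alice proposes): Bob gets 37 if talks fail, so Alice offers 37 and keeps 263.
Round 1 (Bob proposes): Alice can get 263 next round, worth 0.73 × 263 = 191.99 now; Bob offers that and keeps 108.01.

191.99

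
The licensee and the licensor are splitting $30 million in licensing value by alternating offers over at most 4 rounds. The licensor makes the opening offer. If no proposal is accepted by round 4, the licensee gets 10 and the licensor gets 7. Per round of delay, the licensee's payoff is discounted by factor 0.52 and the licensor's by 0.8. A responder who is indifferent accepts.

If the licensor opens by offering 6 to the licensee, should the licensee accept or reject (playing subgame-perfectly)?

Round 4 (the licensee proposes): the licensor gets 7 if talks fail, so the licensee offers 7 and keeps 23.
Round 3 (the licensor proposes): the licensee can get 23 next round, worth 0.52 × 23 = 11.96 now, so the licensor offers 11.96, keeping 18.04.
Round 2 (the licensee proposes): the licensor can get 18.04 next round, worth 0.8 × 18.04 = 14.432 now. The licensee offers 14.432 and keeps 30 − 14.432 = 15.568.
So by rejecting in round 1, the licensee gets 15.568 next round, worth 0.52 × 15.568 = 8.09536 now.
Offer 6 < 8.09536, so the licensee rejects.

Reject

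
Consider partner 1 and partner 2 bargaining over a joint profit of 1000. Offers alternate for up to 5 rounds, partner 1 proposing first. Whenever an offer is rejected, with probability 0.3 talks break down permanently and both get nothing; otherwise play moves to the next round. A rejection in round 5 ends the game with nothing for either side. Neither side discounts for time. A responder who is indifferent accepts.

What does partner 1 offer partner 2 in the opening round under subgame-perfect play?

312.9

Round 5 (partner 1 proposes): rejection yields 0 for partner 2; partner 1 offers 0 and keeps 1000.
Round 4 (partner 2 proposes): rejecting gives partner 1 an expected 0.7 × 1000 = 700, so partner 2 offers 700, keeping 300.
Round 3 (partner 1 proposes): rejecting gives partner 2 an expected 0.7 × 300 = 210; partner 1 offers that and keeps 790.
Round 2 (partner 2 proposes): rejecting gives partner 1 an expected 0.7 × 790 = 553. Partner 2 offers 553 and keeps 1000 − 553 = 447.
Round 1 (partner 1 proposes): rejecting gives partner 2 an expected 0.7 × 447 = 312.9. Partner 1 offers 312.9 and keeps 1000 − 312.9 = 687.1.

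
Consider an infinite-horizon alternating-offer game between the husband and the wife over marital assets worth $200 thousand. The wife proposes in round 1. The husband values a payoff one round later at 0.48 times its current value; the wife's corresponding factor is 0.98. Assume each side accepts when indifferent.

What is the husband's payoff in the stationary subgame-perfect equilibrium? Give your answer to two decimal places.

In a stationary SPE each proposer offers the other exactly their discounted continuation value.
If the wife keeps x when proposing and the husband keeps y when proposing, then x = 200 − 0.48y and y = 200 − 0.98x.
Solving: x = 200(1 − 0.48) / (1 − 0.98·0.48) = 104 / 0.5296 ≈ 196.3746.
The husband gets 200 − 196.3746 ≈ 3.6254.

3.63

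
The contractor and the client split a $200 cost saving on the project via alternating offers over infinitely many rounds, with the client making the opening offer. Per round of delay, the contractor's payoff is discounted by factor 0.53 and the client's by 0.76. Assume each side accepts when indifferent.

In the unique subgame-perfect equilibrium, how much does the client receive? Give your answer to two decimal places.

157.40

Let x be the client's share when the client proposes and y be the contractor's share when the contractor proposes.
The contractor accepts iff offered ≥ 0.53·y, so x = 200 − 0.53y. Symmetrically y = 200 − 0.76x.
Substituting: x = 200 − 0.53(200 − 0.76x), giving x(1 − 0.76·0.53) = 200(1 − 0.53).
So x = 200 × 0.47 / 0.5972 ≈ 157.4012, and the contractor receives 200 − x ≈ 42.5988.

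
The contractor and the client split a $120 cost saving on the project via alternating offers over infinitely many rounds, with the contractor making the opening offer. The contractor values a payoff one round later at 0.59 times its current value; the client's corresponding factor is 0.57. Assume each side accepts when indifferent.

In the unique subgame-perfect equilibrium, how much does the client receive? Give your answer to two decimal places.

42.25

When the contractor proposes, the client accepts any offer worth at least 0.57 times what the client would get by proposing next round; and vice versa.
This gives x = 120 − 0.57y and y = 120 − 0.59x, where x and y are each side's share when it proposes.
Hence (1 − 0.57·0.59)x = 120(1 − 0.57), i.e. 0.6637·x = 51.6.
x ≈ 77.7460; the client's share is 120 − x ≈ 42.2540.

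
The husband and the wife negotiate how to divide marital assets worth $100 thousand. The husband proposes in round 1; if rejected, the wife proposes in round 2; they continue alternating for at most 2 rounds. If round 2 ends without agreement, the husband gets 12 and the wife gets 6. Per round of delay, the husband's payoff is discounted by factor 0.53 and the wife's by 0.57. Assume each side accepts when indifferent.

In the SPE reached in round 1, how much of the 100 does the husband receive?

49.84

Solve by backward induction from round 2.
Round 2 (the wife proposes): the husband gets 12 if talks fail, so the wife offers 12 and keeps 88.
Round 1 (the husband proposes): the wife can get 88 next round, worth 0.57 × 88 = 50.16 now; the husband offers that and keeps 49.84.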